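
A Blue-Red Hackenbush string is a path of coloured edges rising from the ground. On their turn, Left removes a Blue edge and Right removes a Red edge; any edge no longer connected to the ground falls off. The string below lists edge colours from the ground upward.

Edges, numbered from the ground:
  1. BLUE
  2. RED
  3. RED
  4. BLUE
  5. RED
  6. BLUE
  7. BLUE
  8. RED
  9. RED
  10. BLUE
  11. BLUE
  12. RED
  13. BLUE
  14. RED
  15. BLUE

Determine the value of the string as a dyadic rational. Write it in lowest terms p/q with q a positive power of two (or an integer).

Build g(s[:k]) for k = 1..15, string s = BLUE RED RED BLUE RED BLUE BLUE RED RED BLUE BLUE RED BLUE RED BLUE.
edge 1 of 15 (BLUE): { 0 | (no moves) } gives 1
edge 2 of 15 (RED): { 0 | 1 } gives 1/2
edge 3 of 15 (RED): { 0 | 1/2, 1 } gives 1/4
edge 4 of 15 (BLUE): { 0, 1/4 | 1/2, 1 } gives 3/8
edge 5 of 15 (RED): { 0, 1/4 | 3/8, 1/2, 1 } gives 5/16
edge 6 of 15 (BLUE): { 0, 1/4, 5/16 | 3/8, 1/2, 1 } gives 11/32
edge 7 of 15 (BLUE): { 0, 1/4, 5/16, 11/32 | 3/8, 1/2, 1 } gives 23/64
edge 8 of 15 (RED): { 0, 1/4, 5/16, 11/32 | 23/64, 3/8, 1/2, 1 } gives 45/128
edge 9 of 15 (RED): { 0, 1/4, 5/16, 11/32 | 45/128, 23/64, 3/8, 1/2, 1 } gives 89/256
edge 10 of 15 (BLUE): { 0, 1/4, 5/16, 11/32, 89/256 | 45/128, 23/64, 3/8, 1/2, 1 } gives 179/512
edge 11 of 15 (BLUE): { 0, 1/4, 5/16, 11/32, 89/256, 179/512 | 45/128, 23/64, 3/8, 1/2, 1 } gives 359/1024
edge 12 of 15 (RED): { 0, 1/4, 5/16, 11/32, 89/256, 179/512 | 359/1024, 45/128, 23/64, 3/8, 1/2, 1 } gives 717/2048
edge 13 of 15 (BLUE): { 0, 1/4, 5/16, 11/32, 89/256, 179/512, 717/2048 | 359/1024, 45/128, 23/64, 3/8, 1/2, 1 } gives 1435/4096
edge 14 of 15 (RED): { 0, 1/4, 5/16, 11/32, 89/256, 179/512, 717/2048 | 1435/4096, 359/1024, 45/128, 23/64, 3/8, 1/2, 1 } gives 2869/8192
edge 15 of 15 (BLUE): { 0, 1/4, 5/16, 11/32, 89/256, 179/512, 717/2048, 2869/8192 | 1435/4096, 359/1024, 45/128, 23/64, 3/8, 1/2, 1 } gives 5739/16384

5739/16384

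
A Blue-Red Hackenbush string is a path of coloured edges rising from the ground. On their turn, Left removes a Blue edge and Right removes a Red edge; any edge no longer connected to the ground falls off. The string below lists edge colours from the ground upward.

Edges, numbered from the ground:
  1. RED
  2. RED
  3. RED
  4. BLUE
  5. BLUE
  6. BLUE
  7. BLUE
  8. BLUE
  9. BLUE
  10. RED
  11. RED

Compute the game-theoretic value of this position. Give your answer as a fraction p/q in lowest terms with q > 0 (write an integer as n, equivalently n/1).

Recurse on prefixes of the 11-edge string RED RED RED BLUE BLUE BLUE BLUE BLUE BLUE RED RED:
1 of 11 · R · max L −∞ · min R 0 ⇒ -1
2 of 11 · RR · max L −∞ · min R -1 ⇒ -2
3 of 11 · RRR · max L −∞ · min R -2 ⇒ -3
4 of 11 · RRRB · max L -3 · min R -2 ⇒ -5/2
5 of 11 · RRRBB · max L -5/2 · min R -2 ⇒ -9/4
6 of 11 · RRRBBB · max L -9/4 · min R -2 ⇒ -17/8
7 of 11 · RRRBBBB · max L -17/8 · min R -2 ⇒ -33/16
8 of 11 · RRRBBBBB · max L -33/16 · min R -2 ⇒ -65/32
9 of 11 · RRRBBBBBB · max L -65/32 · min R -2 ⇒ -129/64
10 of 11 · RRRBBBBBBR · max L -65/32 · min R -129/64 ⇒ -259/128
11 of 11 · RRRBBBBBBRR · max L -65/32 · min R -259/128 ⇒ -519/256

-519/256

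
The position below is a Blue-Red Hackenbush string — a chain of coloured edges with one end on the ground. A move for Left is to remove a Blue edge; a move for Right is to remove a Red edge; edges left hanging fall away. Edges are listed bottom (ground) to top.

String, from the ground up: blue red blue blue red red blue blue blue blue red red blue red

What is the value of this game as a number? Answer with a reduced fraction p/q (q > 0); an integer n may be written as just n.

6629/8192

G(b) = { 0 | none } so 1
G(br) = { 0 | 1 } so 1/2
G(brb) = { 0 1/2 | 1 } so 3/4
G(brbb) = { 0 1/2 3/4 | 1 } so 7/8
G(brbbr) = { 0 1/2 3/4 | 7/8 1 } so 13/16
G(brbbrr) = { 0 1/2 3/4 | 13/16 7/8 1 } so 25/32
G(brbbrrb) = { 0 1/2 3/4 25/32 | 13/16 7/8 1 } so 51/64
G(brbbrrbb) = { 0 1/2 3/4 25/32 51/64 | 13/16 7/8 1 } so 103/128
G(brbbrrbbb) = { 0 1/2 3/4 25/32 51/64 103/128 | 13/16 7/8 1 } so 207/256
G(brbbrrbbbb) = { 0 1/2 3/4 25/32 51/64 103/128 207/256 | 13/16 7/8 1 } so 415/512
G(brbbrrbbbbr) = { 0 1/2 3/4 25/32 51/64 103/128 207/256 | 415/512 13/16 7/8 1 } so 829/1024
G(brbbrrbbbbrr) = { 0 1/2 3/4 25/32 51/64 103/128 207/256 | 829/1024 415/512 13/16 7/8 1 } so 1657/2048
G(brbbrrbbbbrrb) = { 0 1/2 3/4 25/32 51/64 103/128 207/256 1657/2048 | 829/1024 415/512 13/16 7/8 1 } so 3315/4096
G(brbbrrbbbbrrbr) = { 0 1/2 3/4 25/32 51/64 103/128 207/256 1657/2048 | 3315/4096 829/1024 415/512 13/16 7/8 1 } so 6629/8192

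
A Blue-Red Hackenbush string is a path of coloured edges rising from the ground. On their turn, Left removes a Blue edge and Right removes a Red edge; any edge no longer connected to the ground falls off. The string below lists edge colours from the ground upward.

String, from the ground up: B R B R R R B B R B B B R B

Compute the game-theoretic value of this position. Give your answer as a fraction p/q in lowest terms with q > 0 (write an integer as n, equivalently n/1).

Recurse on prefixes of the 14-edge string B R B R R R B B R B B B R B:
edge 1 of 14 (B): { 0 | ∅ } -> 1
edge 2 of 14 (R): { 0 | 1 } -> 1/2
edge 3 of 14 (B): { 0; 1/2 | 1 } -> 3/4
edge 4 of 14 (R): { 0; 1/2 | 3/4; 1 } -> 5/8
edge 5 of 14 (R): { 0; 1/2 | 5/8; 3/4; 1 } -> 9/16
edge 6 of 14 (R): { 0; 1/2 | 9/16; 5/8; 3/4; 1 } -> 17/32
edge 7 of 14 (B): { 0; 1/2; 17/32 | 9/16; 5/8; 3/4; 1 } -> 35/64
edge 8 of 14 (B): { 0; 1/2; 17/32; 35/64 | 9/16; 5/8; 3/4; 1 } -> 71/128
edge 9 of 14 (R): { 0; 1/2; 17/32; 35/64 | 71/128; 9/16; 5/8; 3/4; 1 } -> 141/256
edge 10 of 14 (B): { 0; 1/2; 17/32; 35/64; 141/256 | 71/128; 9/16; 5/8; 3/4; 1 } -> 283/512
edge 11 of 14 (B): { 0; 1/2; 17/32; 35/64; 141/256; 283/512 | 71/128; 9/16; 5/8; 3/4; 1 } -> 567/1024
edge 12 of 14 (B): { 0; 1/2; 17/32; 35/64; 141/256; 283/512; 567/1024 | 71/128; 9/16; 5/8; 3/4; 1 } -> 1135/2048
edge 13 of 14 (R): { 0; 1/2; 17/32; 35/64; 141/256; 283/512; 567/1024 | 1135/2048; 71/128; 9/16; 5/8; 3/4; 1 } -> 2269/4096
edge 14 of 14 (B): { 0; 1/2; 17/32; 35/64; 141/256; 283/512; 567/1024; 2269/4096 | 1135/2048; 71/128; 9/16; 5/8; 3/4; 1 } -> 4539/8192

4539/8192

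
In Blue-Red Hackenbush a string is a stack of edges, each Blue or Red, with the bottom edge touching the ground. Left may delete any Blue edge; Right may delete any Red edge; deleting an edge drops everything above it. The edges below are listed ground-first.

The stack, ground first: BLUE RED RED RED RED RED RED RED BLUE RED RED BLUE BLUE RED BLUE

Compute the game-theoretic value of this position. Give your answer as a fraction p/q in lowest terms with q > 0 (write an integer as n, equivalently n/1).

155/16384

Recurse on prefixes of the 15-edge string BLUE RED RED RED RED RED RED RED BLUE RED RED BLUE BLUE RED BLUE:
edge 1 of 15 (BLUE): { 0 | (no moves) } → 1
edge 2 of 15 (RED): { 0 | 1 } → 1/2
edge 3 of 15 (RED): { 0 | 1/2, 1 } → 1/4
edge 4 of 15 (RED): { 0 | 1/4, 1/2, 1 } → 1/8
edge 5 of 15 (RED): { 0 | 1/8, 1/4, 1/2, 1 } → 1/16
edge 6 of 15 (RED): { 0 | 1/16, 1/8, 1/4, 1/2, 1 } → 1/32
edge 7 of 15 (RED): { 0 | 1/32, 1/16, 1/8, 1/4, 1/2, 1 } → 1/64
edge 8 of 15 (RED): { 0 | 1/64, 1/32, 1/16, 1/8, 1/4, 1/2, 1 } → 1/128
edge 9 of 15 (BLUE): { 0, 1/128 | 1/64, 1/32, 1/16, 1/8, 1/4, 1/2, 1 } → 3/256
edge 10 of 15 (RED): { 0, 1/128 | 3/256, 1/64, 1/32, 1/16, 1/8, 1/4, 1/2, 1 } → 5/512
edge 11 of 15 (RED): { 0, 1/128 | 5/512, 3/256, 1/64, 1/32, 1/16, 1/8, 1/4, 1/2, 1 } → 9/1024
edge 12 of 15 (BLUE): { 0, 1/128, 9/1024 | 5/512, 3/256, 1/64, 1/32, 1/16, 1/8, 1/4, 1/2, 1 } → 19/2048
edge 13 of 15 (BLUE): { 0, 1/128, 9/1024, 19/2048 | 5/512, 3/256, 1/64, 1/32, 1/16, 1/8, 1/4, 1/2, 1 } → 39/4096
edge 14 of 15 (RED): { 0, 1/128, 9/1024, 19/2048 | 39/4096, 5/512, 3/256, 1/64, 1/32, 1/16, 1/8, 1/4, 1/2, 1 } → 77/8192
edge 15 of 15 (BLUE): { 0, 1/128, 9/1024, 19/2048, 77/8192 | 39/4096, 5/512, 3/256, 1/64, 1/32, 1/16, 1/8, 1/4, 1/2, 1 } → 155/16384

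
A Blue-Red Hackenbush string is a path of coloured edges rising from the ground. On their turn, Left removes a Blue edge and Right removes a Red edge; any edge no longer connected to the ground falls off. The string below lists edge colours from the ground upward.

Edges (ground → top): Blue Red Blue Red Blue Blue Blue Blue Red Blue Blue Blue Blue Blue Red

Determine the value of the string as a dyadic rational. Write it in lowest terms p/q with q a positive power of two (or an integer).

12157/16384

Build G(s[:k]) for k = 1..15, string s = Blue Red Blue Red Blue Blue Blue Blue Red Blue Blue Blue Blue Blue Red.
step 1: add Blue to get B; options L={ 0 } R={ · } => 1
step 2: add Red to get BR; options L={ 0 } R={ 1 } => 1/2
step 3: add Blue to get BRB; options L={ 0,1/2 } R={ 1 } => 3/4
step 4: add Red to get BRBR; options L={ 0,1/2 } R={ 3/4,1 } => 5/8
step 5: add Blue to get BRBRB; options L={ 0,1/2,5/8 } R={ 3/4,1 } => 11/16
step 6: add Blue to get BRBRBB; options L={ 0,1/2,5/8,11/16 } R={ 3/4,1 } => 23/32
step 7: add Blue to get BRBRBBB; options L={ 0,1/2,5/8,11/16,23/32 } R={ 3/4,1 } => 47/64
step 8: add Blue to get BRBRBBBB; options L={ 0,1/2,5/8,11/16,23/32,47/64 } R={ 3/4,1 } => 95/128
step 9: add Red to get BRBRBBBBR; options L={ 0,1/2,5/8,11/16,23/32,47/64 } R={ 95/128,3/4,1 } => 189/256
step 10: add Blue to get BRBRBBBBRB; options L={ 0,1/2,5/8,11/16,23/32,47/64,189/256 } R={ 95/128,3/4,1 } => 379/512
step 11: add Blue to get BRBRBBBBRBB; options L={ 0,1/2,5/8,11/16,23/32,47/64,189/256,379/512 } R={ 95/128,3/4,1 } => 759/1024
step 12: add Blue to get BRBRBBBBRBBB; options L={ 0,1/2,5/8,11/16,23/32,47/64,189/256,379/512,759/1024 } R={ 95/128,3/4,1 } => 1519/2048
step 13: add Blue to get BRBRBBBBRBBBB; options L={ 0,1/2,5/8,11/16,23/32,47/64,189/256,379/512,759/1024,1519/2048 } R={ 95/128,3/4,1 } => 3039/4096
step 14: add Blue to get BRBRBBBBRBBBBB; options L={ 0,1/2,5/8,11/16,23/32,47/64,189/256,379/512,759/1024,1519/2048,3039/4096 } R={ 95/128,3/4,1 } => 6079/8192
step 15: add Red to get BRBRBBBBRBBBBBR; options L={ 0,1/2,5/8,11/16,23/32,47/64,189/256,379/512,759/1024,1519/2048,3039/4096 } R={ 6079/8192,95/128,3/4,1 } => 12157/16384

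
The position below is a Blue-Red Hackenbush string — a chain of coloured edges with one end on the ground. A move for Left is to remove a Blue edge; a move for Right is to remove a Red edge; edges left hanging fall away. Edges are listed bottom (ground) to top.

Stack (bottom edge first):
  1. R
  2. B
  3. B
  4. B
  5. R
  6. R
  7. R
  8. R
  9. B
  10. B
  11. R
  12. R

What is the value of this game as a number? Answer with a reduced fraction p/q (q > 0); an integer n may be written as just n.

-487/2048

val_1 [R]  L=[—]  R=[0]  => -1
val_2 [RB]  L=[-1]  R=[0]  => -1/2
val_3 [RBB]  L=[-1, -1/2]  R=[0]  => -1/4
val_4 [RBBB]  L=[-1, -1/2, -1/4]  R=[0]  => -1/8
val_5 [RBBBR]  L=[-1, -1/2, -1/4]  R=[-1/8, 0]  => -3/16
val_6 [RBBBRR]  L=[-1, -1/2, -1/4]  R=[-3/16, -1/8, 0]  => -7/32
val_7 [RBBBRRR]  L=[-1, -1/2, -1/4]  R=[-7/32, -3/16, -1/8, 0]  => -15/64
val_8 [RBBBRRRR]  L=[-1, -1/2, -1/4]  R=[-15/64, -7/32, -3/16, -1/8, 0]  => -31/128
val_9 [RBBBRRRRB]  L=[-1, -1/2, -1/4, -31/128]  R=[-15/64, -7/32, -3/16, -1/8, 0]  => -61/256
val_10 [RBBBRRRRBB]  L=[-1, -1/2, -1/4, -31/128, -61/256]  R=[-15/64, -7/32, -3/16, -1/8, 0]  => -121/512
val_11 [RBBBRRRRBBR]  L=[-1, -1/2, -1/4, -31/128, -61/256]  R=[-121/512, -15/64, -7/32, -3/16, -1/8, 0]  => -243/1024
val_12 [RBBBRRRRBBRR]  L=[-1, -1/2, -1/4, -31/128, -61/256]  R=[-243/1024, -121/512, -15/64, -7/32, -3/16, -1/8, 0]  => -487/2048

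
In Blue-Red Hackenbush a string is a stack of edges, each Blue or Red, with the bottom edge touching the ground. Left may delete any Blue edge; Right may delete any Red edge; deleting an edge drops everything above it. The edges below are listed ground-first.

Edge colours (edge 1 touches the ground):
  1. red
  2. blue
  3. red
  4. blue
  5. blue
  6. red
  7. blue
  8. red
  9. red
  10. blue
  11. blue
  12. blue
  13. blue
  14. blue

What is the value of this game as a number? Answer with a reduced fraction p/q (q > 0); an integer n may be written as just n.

-4801/8192

r: Left { · }, Right { 0 } => simplest -1
rb: Left { -1 }, Right { 0 } => simplest -1/2
rbr: Left { -1 }, Right { -1/2, 0 } => simplest -3/4
rbrb: Left { -1, -3/4 }, Right { -1/2, 0 } => simplest -5/8
rbrbb: Left { -1, -3/4, -5/8 }, Right { -1/2, 0 } => simplest -9/16
rbrbbr: Left { -1, -3/4, -5/8 }, Right { -9/16, -1/2, 0 } => simplest -19/32
rbrbbrb: Left { -1, -3/4, -5/8, -19/32 }, Right { -9/16, -1/2, 0 } => simplest -37/64
rbrbbrbr: Left { -1, -3/4, -5/8, -19/32 }, Right { -37/64, -9/16, -1/2, 0 } => simplest -75/128
rbrbbrbrr: Left { -1, -3/4, -5/8, -19/32 }, Right { -75/128, -37/64, -9/16, -1/2, 0 } => simplest -151/256
rbrbbrbrrb: Left { -1, -3/4, -5/8, -19/32, -151/256 }, Right { -75/128, -37/64, -9/16, -1/2, 0 } => simplest -301/512
rbrbbrbrrbb: Left { -1, -3/4, -5/8, -19/32, -151/256, -301/512 }, Right { -75/128, -37/64, -9/16, -1/2, 0 } => simplest -601/1024
rbrbbrbrrbbb: Left { -1, -3/4, -5/8, -19/32, -151/256, -301/512, -601/1024 }, Right { -75/128, -37/64, -9/16, -1/2, 0 } => simplest -1201/2048
rbrbbrbrrbbbb: Left { -1, -3/4, -5/8, -19/32, -151/256, -301/512, -601/1024, -1201/2048 }, Right { -75/128, -37/64, -9/16, -1/2, 0 } => simplest -2401/4096
rbrbbrbrrbbbbb: Left { -1, -3/4, -5/8, -19/32, -151/256, -301/512, -601/1024, -1201/2048, -2401/4096 }, Right { -75/128, -37/64, -9/16, -1/2, 0 } => simplest -4801/8192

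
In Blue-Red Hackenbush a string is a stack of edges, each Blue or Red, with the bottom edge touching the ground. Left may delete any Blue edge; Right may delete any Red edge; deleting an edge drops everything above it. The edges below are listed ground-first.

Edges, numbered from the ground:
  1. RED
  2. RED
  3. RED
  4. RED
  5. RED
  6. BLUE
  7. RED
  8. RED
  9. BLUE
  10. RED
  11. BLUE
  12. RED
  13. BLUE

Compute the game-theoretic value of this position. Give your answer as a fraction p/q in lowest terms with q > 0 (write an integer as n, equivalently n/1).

-1237/256

Recurse on prefixes of the 13-edge string RED RED RED RED RED BLUE RED RED BLUE RED BLUE RED BLUE:
R: Left { none }, Right { 0 } → simplest -1
RR: Left { none }, Right { -1,0 } → simplest -2
RRR: Left { none }, Right { -2,-1,0 } → simplest -3
RRRR: Left { none }, Right { -3,-2,-1,0 } → simplest -4
RRRRR: Left { none }, Right { -4,-3,-2,-1,0 } → simplest -5
RRRRRB: Left { -5 }, Right { -4,-3,-2,-1,0 } → simplest -9/2
RRRRRBR: Left { -5 }, Right { -9/2,-4,-3,-2,-1,0 } → simplest -19/4
RRRRRBRR: Left { -5 }, Right { -19/4,-9/2,-4,-3,-2,-1,0 } → simplest -39/8
RRRRRBRRB: Left { -5,-39/8 }, Right { -19/4,-9/2,-4,-3,-2,-1,0 } → simplest -77/16
RRRRRBRRBR: Left { -5,-39/8 }, Right { -77/16,-19/4,-9/2,-4,-3,-2,-1,0 } → simplest -155/32
RRRRRBRRBRB: Left { -5,-39/8,-155/32 }, Right { -77/16,-19/4,-9/2,-4,-3,-2,-1,0 } → simplest -309/64
RRRRRBRRBRBR: Left { -5,-39/8,-155/32 }, Right { -309/64,-77/16,-19/4,-9/2,-4,-3,-2,-1,0 } → simplest -619/128
RRRRRBRRBRBRB: Left { -5,-39/8,-155/32,-619/128 }, Right { -309/64,-77/16,-19/4,-9/2,-4,-3,-2,-1,0 } → simplest -1237/256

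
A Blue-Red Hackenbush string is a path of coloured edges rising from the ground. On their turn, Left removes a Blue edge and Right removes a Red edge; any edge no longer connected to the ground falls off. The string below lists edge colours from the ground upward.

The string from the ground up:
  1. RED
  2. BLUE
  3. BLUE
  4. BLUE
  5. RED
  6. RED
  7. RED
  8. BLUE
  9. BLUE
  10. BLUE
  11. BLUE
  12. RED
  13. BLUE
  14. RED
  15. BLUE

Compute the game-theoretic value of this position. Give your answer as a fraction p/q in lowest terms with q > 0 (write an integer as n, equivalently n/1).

-3605/16384

step 1: add RED to get R; options L={ · } R={ 0 } = -1
step 2: add BLUE to get RB; options L={ -1 } R={ 0 } = -1/2
step 3: add BLUE to get RBB; options L={ -1; -1/2 } R={ 0 } = -1/4
step 4: add BLUE to get RBBB; options L={ -1; -1/2; -1/4 } R={ 0 } = -1/8
step 5: add RED to get RBBBR; options L={ -1; -1/2; -1/4 } R={ -1/8; 0 } = -3/16
step 6: add RED to get RBBBRR; options L={ -1; -1/2; -1/4 } R={ -3/16; -1/8; 0 } = -7/32
step 7: add RED to get RBBBRRR; options L={ -1; -1/2; -1/4 } R={ -7/32; -3/16; -1/8; 0 } = -15/64
step 8: add BLUE to get RBBBRRRB; options L={ -1; -1/2; -1/4; -15/64 } R={ -7/32; -3/16; -1/8; 0 } = -29/128
step 9: add BLUE to get RBBBRRRBB; options L={ -1; -1/2; -1/4; -15/64; -29/128 } R={ -7/32; -3/16; -1/8; 0 } = -57/256
step 10: add BLUE to get RBBBRRRBBB; options L={ -1; -1/2; -1/4; -15/64; -29/128; -57/256 } R={ -7/32; -3/16; -1/8; 0 } = -113/512
step 11: add BLUE to get RBBBRRRBBBB; options L={ -1; -1/2; -1/4; -15/64; -29/128; -57/256; -113/512 } R={ -7/32; -3/16; -1/8; 0 } = -225/1024
step 12: add RED to get RBBBRRRBBBBR; options L={ -1; -1/2; -1/4; -15/64; -29/128; -57/256; -113/512 } R={ -225/1024; -7/32; -3/16; -1/8; 0 } = -451/2048
step 13: add BLUE to get RBBBRRRBBBBRB; options L={ -1; -1/2; -1/4; -15/64; -29/128; -57/256; -113/512; -451/2048 } R={ -225/1024; -7/32; -3/16; -1/8; 0 } = -901/4096
step 14: add RED to get RBBBRRRBBBBRBR; options L={ -1; -1/2; -1/4; -15/64; -29/128; -57/256; -113/512; -451/2048 } R={ -901/4096; -225/1024; -7/32; -3/16; -1/8; 0 } = -1803/8192
step 15: add BLUE to get RBBBRRRBBBBRBRB; options L={ -1; -1/2; -1/4; -15/64; -29/128; -57/256; -113/512; -451/2048; -1803/8192 } R={ -901/4096; -225/1024; -7/32; -3/16; -1/8; 0 } = -3605/16384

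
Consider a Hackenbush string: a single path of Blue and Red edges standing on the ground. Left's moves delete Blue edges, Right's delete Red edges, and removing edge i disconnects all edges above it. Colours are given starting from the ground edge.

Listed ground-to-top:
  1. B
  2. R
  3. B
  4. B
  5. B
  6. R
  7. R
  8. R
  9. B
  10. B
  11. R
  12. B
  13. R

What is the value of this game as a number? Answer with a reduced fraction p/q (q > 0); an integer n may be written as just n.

3637/4096

Prefix values for B R B B B R R R B B R B R via {L|R} + simplicity:
1 of 13 · B · max L 0 · min R +∞ so 1
2 of 13 · BR · max L 0 · min R 1 so 1/2
3 of 13 · BRB · max L 1/2 · min R 1 so 3/4
4 of 13 · BRBB · max L 3/4 · min R 1 so 7/8
5 of 13 · BRBBB · max L 7/8 · min R 1 so 15/16
6 of 13 · BRBBBR · max L 7/8 · min R 15/16 so 29/32
7 of 13 · BRBBBRR · max L 7/8 · min R 29/32 so 57/64
8 of 13 · BRBBBRRR · max L 7/8 · min R 57/64 so 113/128
9 of 13 · BRBBBRRRB · max L 113/128 · min R 57/64 so 227/256
10 of 13 · BRBBBRRRBB · max L 227/256 · min R 57/64 so 455/512
11 of 13 · BRBBBRRRBBR · max L 227/256 · min R 455/512 so 909/1024
12 of 13 · BRBBBRRRBBRB · max L 909/1024 · min R 455/512 so 1819/2048
13 of 13 · BRBBBRRRBBRBR · max L 909/1024 · min R 1819/2048 so 3637/4096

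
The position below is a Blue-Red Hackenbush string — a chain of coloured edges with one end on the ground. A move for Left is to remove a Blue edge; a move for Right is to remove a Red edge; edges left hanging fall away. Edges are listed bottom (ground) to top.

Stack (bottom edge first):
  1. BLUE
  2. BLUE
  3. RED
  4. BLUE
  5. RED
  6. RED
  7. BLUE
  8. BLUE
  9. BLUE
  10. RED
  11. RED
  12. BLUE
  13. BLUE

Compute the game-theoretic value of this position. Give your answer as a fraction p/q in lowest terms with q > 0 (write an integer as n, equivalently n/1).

3303/2048

step 1: add BLUE to get B; options L={ 0 } R={ ∅ } => 1
step 2: add BLUE to get BB; options L={ 0, 1 } R={ ∅ } => 2
step 3: add RED to get BBR; options L={ 0, 1 } R={ 2 } => 3/2
step 4: add BLUE to get BBRB; options L={ 0, 1, 3/2 } R={ 2 } => 7/4
step 5: add RED to get BBRBR; options L={ 0, 1, 3/2 } R={ 7/4, 2 } => 13/8
step 6: add RED to get BBRBRR; options L={ 0, 1, 3/2 } R={ 13/8, 7/4, 2 } => 25/16
step 7: add BLUE to get BBRBRRB; options L={ 0, 1, 3/2, 25/16 } R={ 13/8, 7/4, 2 } => 51/32
step 8: add BLUE to get BBRBRRBB; options L={ 0, 1, 3/2, 25/16, 51/32 } R={ 13/8, 7/4, 2 } => 103/64
step 9: add BLUE to get BBRBRRBBB; options L={ 0, 1, 3/2, 25/16, 51/32, 103/64 } R={ 13/8, 7/4, 2 } => 207/128
step 10: add RED to get BBRBRRBBBR; options L={ 0, 1, 3/2, 25/16, 51/32, 103/64 } R={ 207/128, 13/8, 7/4, 2 } => 413/256
step 11: add RED to get BBRBRRBBBRR; options L={ 0, 1, 3/2, 25/16, 51/32, 103/64 } R={ 413/256, 207/128, 13/8, 7/4, 2 } => 825/512
step 12: add BLUE to get BBRBRRBBBRRB; options L={ 0, 1, 3/2, 25/16, 51/32, 103/64, 825/512 } R={ 413/256, 207/128, 13/8, 7/4, 2 } => 1651/1024
step 13: add BLUE to get BBRBRRBBBRRBB; options L={ 0, 1, 3/2, 25/16, 51/32, 103/64, 825/512, 1651/1024 } R={ 413/256, 207/128, 13/8, 7/4, 2 } => 3303/2048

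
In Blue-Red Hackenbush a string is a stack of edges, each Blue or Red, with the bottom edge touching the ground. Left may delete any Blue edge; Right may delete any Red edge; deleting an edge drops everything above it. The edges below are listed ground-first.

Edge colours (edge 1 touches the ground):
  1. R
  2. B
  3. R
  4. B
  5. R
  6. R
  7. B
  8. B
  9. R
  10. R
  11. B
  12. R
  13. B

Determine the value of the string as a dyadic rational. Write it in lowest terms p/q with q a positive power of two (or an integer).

-2869/4096

g(R) = { ∅ | 0 } = -1
g(RB) = { -1 | 0 } = -1/2
g(RBR) = { -1 | -1/2, 0 } = -3/4
g(RBRB) = { -1, -3/4 | -1/2, 0 } = -5/8
g(RBRBR) = { -1, -3/4 | -5/8, -1/2, 0 } = -11/16
g(RBRBRR) = { -1, -3/4 | -11/16, -5/8, -1/2, 0 } = -23/32
g(RBRBRRB) = { -1, -3/4, -23/32 | -11/16, -5/8, -1/2, 0 } = -45/64
g(RBRBRRBB) = { -1, -3/4, -23/32, -45/64 | -11/16, -5/8, -1/2, 0 } = -89/128
g(RBRBRRBBR) = { -1, -3/4, -23/32, -45/64 | -89/128, -11/16, -5/8, -1/2, 0 } = -179/256
g(RBRBRRBBRR) = { -1, -3/4, -23/32, -45/64 | -179/256, -89/128, -11/16, -5/8, -1/2, 0 } = -359/512
g(RBRBRRBBRRB) = { -1, -3/4, -23/32, -45/64, -359/512 | -179/256, -89/128, -11/16, -5/8, -1/2, 0 } = -717/1024
g(RBRBRRBBRRBR) = { -1, -3/4, -23/32, -45/64, -359/512 | -717/1024, -179/256, -89/128, -11/16, -5/8, -1/2, 0 } = -1435/2048
g(RBRBRRBBRRBRB) = { -1, -3/4, -23/32, -45/64, -359/512, -1435/2048 | -717/1024, -179/256, -89/128, -11/16, -5/8, -1/2, 0 } = -2869/4096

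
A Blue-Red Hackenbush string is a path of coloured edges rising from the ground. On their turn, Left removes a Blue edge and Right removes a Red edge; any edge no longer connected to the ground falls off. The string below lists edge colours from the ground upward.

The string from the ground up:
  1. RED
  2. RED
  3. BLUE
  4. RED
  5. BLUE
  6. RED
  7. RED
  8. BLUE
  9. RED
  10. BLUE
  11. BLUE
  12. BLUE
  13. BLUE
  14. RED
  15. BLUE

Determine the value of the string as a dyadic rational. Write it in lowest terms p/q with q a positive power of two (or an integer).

step 1: add RED to get R; options L={ ∅ } R={ 0 } — -1
step 2: add RED to get RR; options L={ ∅ } R={ -1, 0 } — -2
step 3: add BLUE to get RRB; options L={ -2 } R={ -1, 0 } — -3/2
step 4: add RED to get RRBR; options L={ -2 } R={ -3/2, -1, 0 } — -7/4
step 5: add BLUE to get RRBRB; options L={ -2, -7/4 } R={ -3/2, -1, 0 } — -13/8
step 6: add RED to get RRBRBR; options L={ -2, -7/4 } R={ -13/8, -3/2, -1, 0 } — -27/16
step 7: add RED to get RRBRBRR; options L={ -2, -7/4 } R={ -27/16, -13/8, -3/2, -1, 0 } — -55/32
step 8: add BLUE to get RRBRBRRB; options L={ -2, -7/4, -55/32 } R={ -27/16, -13/8, -3/2, -1, 0 } — -109/64
step 9: add RED to get RRBRBRRBR; options L={ -2, -7/4, -55/32 } R={ -109/64, -27/16, -13/8, -3/2, -1, 0 } — -219/128
step 10: add BLUE to get RRBRBRRBRB; options L={ -2, -7/4, -55/32, -219/128 } R={ -109/64, -27/16, -13/8, -3/2, -1, 0 } — -437/256
step 11: add BLUE to get RRBRBRRBRBB; options L={ -2, -7/4, -55/32, -219/128, -437/256 } R={ -109/64, -27/16, -13/8, -3/2, -1, 0 } — -873/512
step 12: add BLUE to get RRBRBRRBRBBB; options L={ -2, -7/4, -55/32, -219/128, -437/256, -873/512 } R={ -109/64, -27/16, -13/8, -3/2, -1, 0 } — -1745/1024
step 13: add BLUE to get RRBRBRRBRBBBB; options L={ -2, -7/4, -55/32, -219/128, -437/256, -873/512, -1745/1024 } R={ -109/64, -27/16, -13/8, -3/2, -1, 0 } — -3489/2048
step 14: add RED to get RRBRBRRBRBBBBR; options L={ -2, -7/4, -55/32, -219/128, -437/256, -873/512, -1745/1024 } R={ -3489/2048, -109/64, -27/16, -13/8, -3/2, -1, 0 } — -6979/4096
step 15: add BLUE to get RRBRBRRBRBBBBRB; options L={ -2, -7/4, -55/32, -219/128, -437/256, -873/512, -1745/1024, -6979/4096 } R={ -3489/2048, -109/64, -27/16, -13/8, -3/2, -1, 0 } — -13957/8192

-13957/8192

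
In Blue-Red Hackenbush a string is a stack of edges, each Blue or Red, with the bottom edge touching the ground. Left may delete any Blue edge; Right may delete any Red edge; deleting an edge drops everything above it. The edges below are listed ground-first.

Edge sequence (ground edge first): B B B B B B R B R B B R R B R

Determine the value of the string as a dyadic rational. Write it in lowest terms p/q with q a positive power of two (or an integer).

2917/512

Prefix values for B B B B B B R B R B B R R B R via {L|R} + simplicity:
step 1: add B to get B; options L={ 0 } R={ ∅ } -> 1
step 2: add B to get BB; options L={ 0 1 } R={ ∅ } -> 2
step 3: add B to get BBB; options L={ 0 1 2 } R={ ∅ } -> 3
step 4: add B to get BBBB; options L={ 0 1 2 3 } R={ ∅ } -> 4
step 5: add B to get BBBBB; options L={ 0 1 2 3 4 } R={ ∅ } -> 5
step 6: add B to get BBBBBB; options L={ 0 1 2 3 4 5 } R={ ∅ } -> 6
step 7: add R to get BBBBBBR; options L={ 0 1 2 3 4 5 } R={ 6 } -> 11/2
step 8: add B to get BBBBBBRB; options L={ 0 1 2 3 4 5 11/2 } R={ 6 } -> 23/4
step 9: add R to get BBBBBBRBR; options L={ 0 1 2 3 4 5 11/2 } R={ 23/4 6 } -> 45/8
step 10: add B to get BBBBBBRBRB; options L={ 0 1 2 3 4 5 11/2 45/8 } R={ 23/4 6 } -> 91/16
step 11: add B to get BBBBBBRBRBB; options L={ 0 1 2 3 4 5 11/2 45/8 91/16 } R={ 23/4 6 } -> 183/32
step 12: add R to get BBBBBBRBRBBR; options L={ 0 1 2 3 4 5 11/2 45/8 91/16 } R={ 183/32 23/4 6 } -> 365/64
step 13: add R to get BBBBBBRBRBBRR; options L={ 0 1 2 3 4 5 11/2 45/8 91/16 } R={ 365/64 183/32 23/4 6 } -> 729/128
step 14: add B to get BBBBBBRBRBBRRB; options L={ 0 1 2 3 4 5 11/2 45/8 91/16 729/128 } R={ 365/64 183/32 23/4 6 } -> 1459/256
step 15: add R to get BBBBBBRBRBBRRBR; options L={ 0 1 2 3 4 5 11/2 45/8 91/16 729/128 } R={ 1459/256 365/64 183/32 23/4 6 } -> 2917/512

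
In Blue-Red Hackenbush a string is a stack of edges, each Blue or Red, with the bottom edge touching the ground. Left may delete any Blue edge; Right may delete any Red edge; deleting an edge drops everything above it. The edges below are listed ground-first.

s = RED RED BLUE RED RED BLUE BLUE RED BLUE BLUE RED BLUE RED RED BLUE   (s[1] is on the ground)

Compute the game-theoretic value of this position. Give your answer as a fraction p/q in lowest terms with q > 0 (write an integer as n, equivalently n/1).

-14637/8192

1 of 15 · R · max L −∞ · min R 0 — -1
2 of 15 · RR · max L −∞ · min R -1 — -2
3 of 15 · RRB · max L -2 · min R -1 — -3/2
4 of 15 · RRBR · max L -2 · min R -3/2 — -7/4
5 of 15 · RRBRR · max L -2 · min R -7/4 — -15/8
6 of 15 · RRBRRB · max L -15/8 · min R -7/4 — -29/16
7 of 15 · RRBRRBB · max L -29/16 · min R -7/4 — -57/32
8 of 15 · RRBRRBBR · max L -29/16 · min R -57/32 — -115/64
9 of 15 · RRBRRBBRB · max L -115/64 · min R -57/32 — -229/128
10 of 15 · RRBRRBBRBB · max L -229/128 · min R -57/32 — -457/256
11 of 15 · RRBRRBBRBBR · max L -229/128 · min R -457/256 — -915/512
12 of 15 · RRBRRBBRBBRB · max L -915/512 · min R -457/256 — -1829/1024
13 of 15 · RRBRRBBRBBRBR · max L -915/512 · min R -1829/1024 — -3659/2048
14 of 15 · RRBRRBBRBBRBRR · max L -915/512 · min R -3659/2048 — -7319/4096
15 of 15 · RRBRRBBRBBRBRRB · max L -7319/4096 · min R -3659/2048 — -14637/8192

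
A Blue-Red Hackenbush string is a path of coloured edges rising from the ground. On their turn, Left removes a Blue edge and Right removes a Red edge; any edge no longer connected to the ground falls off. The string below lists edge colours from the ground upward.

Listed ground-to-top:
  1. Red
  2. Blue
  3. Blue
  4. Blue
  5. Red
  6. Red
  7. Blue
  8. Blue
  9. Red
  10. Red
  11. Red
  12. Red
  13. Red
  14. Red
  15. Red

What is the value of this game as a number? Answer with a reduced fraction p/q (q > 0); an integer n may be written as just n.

val_1 [R]  L=[∅]  R=[0]  → -1
val_2 [RB]  L=[-1]  R=[0]  → -1/2
val_3 [RBB]  L=[-1; -1/2]  R=[0]  → -1/4
val_4 [RBBB]  L=[-1; -1/2; -1/4]  R=[0]  → -1/8
val_5 [RBBBR]  L=[-1; -1/2; -1/4]  R=[-1/8; 0]  → -3/16
val_6 [RBBBRR]  L=[-1; -1/2; -1/4]  R=[-3/16; -1/8; 0]  → -7/32
val_7 [RBBBRRB]  L=[-1; -1/2; -1/4; -7/32]  R=[-3/16; -1/8; 0]  → -13/64
val_8 [RBBBRRBB]  L=[-1; -1/2; -1/4; -7/32; -13/64]  R=[-3/16; -1/8; 0]  → -25/128
val_9 [RBBBRRBBR]  L=[-1; -1/2; -1/4; -7/32; -13/64]  R=[-25/128; -3/16; -1/8; 0]  → -51/256
val_10 [RBBBRRBBRR]  L=[-1; -1/2; -1/4; -7/32; -13/64]  R=[-51/256; -25/128; -3/16; -1/8; 0]  → -103/512
val_11 [RBBBRRBBRRR]  L=[-1; -1/2; -1/4; -7/32; -13/64]  R=[-103/512; -51/256; -25/128; -3/16; -1/8; 0]  → -207/1024
val_12 [RBBBRRBBRRRR]  L=[-1; -1/2; -1/4; -7/32; -13/64]  R=[-207/1024; -103/512; -51/256; -25/128; -3/16; -1/8; 0]  → -415/2048
val_13 [RBBBRRBBRRRRR]  L=[-1; -1/2; -1/4; -7/32; -13/64]  R=[-415/2048; -207/1024; -103/512; -51/256; -25/128; -3/16; -1/8; 0]  → -831/4096
val_14 [RBBBRRBBRRRRRR]  L=[-1; -1/2; -1/4; -7/32; -13/64]  R=[-831/4096; -415/2048; -207/1024; -103/512; -51/256; -25/128; -3/16; -1/8; 0]  → -1663/8192
val_15 [RBBBRRBBRRRRRRR]  L=[-1; -1/2; -1/4; -7/32; -13/64]  R=[-1663/8192; -831/4096; -415/2048; -207/1024; -103/512; -51/256; -25/128; -3/16; -1/8; 0]  → -3327/16384

-3327/16384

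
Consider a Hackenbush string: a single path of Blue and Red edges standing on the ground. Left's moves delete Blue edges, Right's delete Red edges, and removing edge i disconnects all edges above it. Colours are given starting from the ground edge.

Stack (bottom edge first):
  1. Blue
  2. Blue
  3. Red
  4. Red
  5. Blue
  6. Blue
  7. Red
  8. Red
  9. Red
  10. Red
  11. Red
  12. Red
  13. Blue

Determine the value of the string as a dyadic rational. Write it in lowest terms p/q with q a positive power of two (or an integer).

2819/2048

Recurse on prefixes of the 13-edge string Blue Blue Red Red Blue Blue Red Red Red Red Red Red Blue:
B: Left { 0 }, Right { — } ⇒ simplest 1
BB: Left { 0 1 }, Right { — } ⇒ simplest 2
BBR: Left { 0 1 }, Right { 2 } ⇒ simplest 3/2
BBRR: Left { 0 1 }, Right { 3/2 2 } ⇒ simplest 5/4
BBRRB: Left { 0 1 5/4 }, Right { 3/2 2 } ⇒ simplest 11/8
BBRRBB: Left { 0 1 5/4 11/8 }, Right { 3/2 2 } ⇒ simplest 23/16
BBRRBBR: Left { 0 1 5/4 11/8 }, Right { 23/16 3/2 2 } ⇒ simplest 45/32
BBRRBBRR: Left { 0 1 5/4 11/8 }, Right { 45/32 23/16 3/2 2 } ⇒ simplest 89/64
BBRRBBRRR: Left { 0 1 5/4 11/8 }, Right { 89/64 45/32 23/16 3/2 2 } ⇒ simplest 177/128
BBRRBBRRRR: Left { 0 1 5/4 11/8 }, Right { 177/128 89/64 45/32 23/16 3/2 2 } ⇒ simplest 353/256
BBRRBBRRRRR: Left { 0 1 5/4 11/8 }, Right { 353/256 177/128 89/64 45/32 23/16 3/2 2 } ⇒ simplest 705/512
BBRRBBRRRRRR: Left { 0 1 5/4 11/8 }, Right { 705/512 353/256 177/128 89/64 45/32 23/16 3/2 2 } ⇒ simplest 1409/1024
BBRRBBRRRRRRB: Left { 0 1 5/4 11/8 1409/1024 }, Right { 705/512 353/256 177/128 89/64 45/32 23/16 3/2 2 } ⇒ simplest 2819/2048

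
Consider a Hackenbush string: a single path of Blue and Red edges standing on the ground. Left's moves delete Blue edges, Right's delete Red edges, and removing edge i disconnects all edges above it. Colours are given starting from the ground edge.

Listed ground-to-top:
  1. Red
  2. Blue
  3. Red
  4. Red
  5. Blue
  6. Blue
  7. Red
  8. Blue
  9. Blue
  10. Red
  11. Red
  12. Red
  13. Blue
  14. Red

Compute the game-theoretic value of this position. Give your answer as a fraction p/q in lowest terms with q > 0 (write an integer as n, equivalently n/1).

-6459/8192

step 1: add Red to get R; options L={ ∅ } R={ 0 } → -1
step 2: add Blue to get RB; options L={ -1 } R={ 0 } → -1/2
step 3: add Red to get RBR; options L={ -1 } R={ -1/2; 0 } → -3/4
step 4: add Red to get RBRR; options L={ -1 } R={ -3/4; -1/2; 0 } → -7/8
step 5: add Blue to get RBRRB; options L={ -1; -7/8 } R={ -3/4; -1/2; 0 } → -13/16
step 6: add Blue to get RBRRBB; options L={ -1; -7/8; -13/16 } R={ -3/4; -1/2; 0 } → -25/32
step 7: add Red to get RBRRBBR; options L={ -1; -7/8; -13/16 } R={ -25/32; -3/4; -1/2; 0 } → -51/64
step 8: add Blue to get RBRRBBRB; options L={ -1; -7/8; -13/16; -51/64 } R={ -25/32; -3/4; -1/2; 0 } → -101/128
step 9: add Blue to get RBRRBBRBB; options L={ -1; -7/8; -13/16; -51/64; -101/128 } R={ -25/32; -3/4; -1/2; 0 } → -201/256
step 10: add Red to get RBRRBBRBBR; options L={ -1; -7/8; -13/16; -51/64; -101/128 } R={ -201/256; -25/32; -3/4; -1/2; 0 } → -403/512
step 11: add Red to get RBRRBBRBBRR; options L={ -1; -7/8; -13/16; -51/64; -101/128 } R={ -403/512; -201/256; -25/32; -3/4; -1/2; 0 } → -807/1024
step 12: add Red to get RBRRBBRBBRRR; options L={ -1; -7/8; -13/16; -51/64; -101/128 } R={ -807/1024; -403/512; -201/256; -25/32; -3/4; -1/2; 0 } → -1615/2048
step 13: add Blue to get RBRRBBRBBRRRB; options L={ -1; -7/8; -13/16; -51/64; -101/128; -1615/2048 } R={ -807/1024; -403/512; -201/256; -25/32; -3/4; -1/2; 0 } → -3229/4096
step 14: add Red to get RBRRBBRBBRRRBR; options L={ -1; -7/8; -13/16; -51/64; -101/128; -1615/2048 } R={ -3229/4096; -807/1024; -403/512; -201/256; -25/32; -3/4; -1/2; 0 } → -6459/8192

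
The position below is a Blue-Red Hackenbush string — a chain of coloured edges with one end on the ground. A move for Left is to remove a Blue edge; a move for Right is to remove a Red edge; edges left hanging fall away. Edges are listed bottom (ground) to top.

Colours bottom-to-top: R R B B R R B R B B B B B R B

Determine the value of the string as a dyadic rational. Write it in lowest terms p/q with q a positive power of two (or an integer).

v(R) = { · | 0 } → -1
v(RR) = { · | -1,0 } → -2
v(RRB) = { -2 | -1,0 } → -3/2
v(RRBB) = { -2,-3/2 | -1,0 } → -5/4
v(RRBBR) = { -2,-3/2 | -5/4,-1,0 } → -11/8
v(RRBBRR) = { -2,-3/2 | -11/8,-5/4,-1,0 } → -23/16
v(RRBBRRB) = { -2,-3/2,-23/16 | -11/8,-5/4,-1,0 } → -45/32
v(RRBBRRBR) = { -2,-3/2,-23/16 | -45/32,-11/8,-5/4,-1,0 } → -91/64
v(RRBBRRBRB) = { -2,-3/2,-23/16,-91/64 | -45/32,-11/8,-5/4,-1,0 } → -181/128
v(RRBBRRBRBB) = { -2,-3/2,-23/16,-91/64,-181/128 | -45/32,-11/8,-5/4,-1,0 } → -361/256
v(RRBBRRBRBBB) = { -2,-3/2,-23/16,-91/64,-181/128,-361/256 | -45/32,-11/8,-5/4,-1,0 } → -721/512
v(RRBBRRBRBBBB) = { -2,-3/2,-23/16,-91/64,-181/128,-361/256,-721/512 | -45/32,-11/8,-5/4,-1,0 } → -1441/1024
v(RRBBRRBRBBBBB) = { -2,-3/2,-23/16,-91/64,-181/128,-361/256,-721/512,-1441/1024 | -45/32,-11/8,-5/4,-1,0 } → -2881/2048
v(RRBBRRBRBBBBBR) = { -2,-3/2,-23/16,-91/64,-181/128,-361/256,-721/512,-1441/1024 | -2881/2048,-45/32,-11/8,-5/4,-1,0 } → -5763/4096
v(RRBBRRBRBBBBBRB) = { -2,-3/2,-23/16,-91/64,-181/128,-361/256,-721/512,-1441/1024,-5763/4096 | -2881/2048,-45/32,-11/8,-5/4,-1,0 } → -11525/8192

-11525/8192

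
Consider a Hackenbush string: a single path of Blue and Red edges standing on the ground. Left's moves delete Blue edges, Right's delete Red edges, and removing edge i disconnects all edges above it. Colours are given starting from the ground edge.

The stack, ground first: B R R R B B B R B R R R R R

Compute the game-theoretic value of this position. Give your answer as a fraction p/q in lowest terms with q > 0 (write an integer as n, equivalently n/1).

1857/8192

Build value(s[:k]) for k = 1..14, string s = B R R R B B B R B R R R R R.
step 1: add B to get B; options L={ 0 } R={ — } — 1
step 2: add R to get BR; options L={ 0 } R={ 1 } — 1/2
step 3: add R to get BRR; options L={ 0 } R={ 1/2; 1 } — 1/4
step 4: add R to get BRRR; options L={ 0 } R={ 1/4; 1/2; 1 } — 1/8
step 5: add B to get BRRRB; options L={ 0; 1/8 } R={ 1/4; 1/2; 1 } — 3/16
step 6: add B to get BRRRBB; options L={ 0; 1/8; 3/16 } R={ 1/4; 1/2; 1 } — 7/32
step 7: add B to get BRRRBBB; options L={ 0; 1/8; 3/16; 7/32 } R={ 1/4; 1/2; 1 } — 15/64
step 8: add R to get BRRRBBBR; options L={ 0; 1/8; 3/16; 7/32 } R={ 15/64; 1/4; 1/2; 1 } — 29/128
step 9: add B to get BRRRBBBRB; options L={ 0; 1/8; 3/16; 7/32; 29/128 } R={ 15/64; 1/4; 1/2; 1 } — 59/256
step 10: add R to get BRRRBBBRBR; options L={ 0; 1/8; 3/16; 7/32; 29/128 } R={ 59/256; 15/64; 1/4; 1/2; 1 } — 117/512
step 11: add R to get BRRRBBBRBRR; options L={ 0; 1/8; 3/16; 7/32; 29/128 } R={ 117/512; 59/256; 15/64; 1/4; 1/2; 1 } — 233/1024
step 12: add R to get BRRRBBBRBRRR; options L={ 0; 1/8; 3/16; 7/32; 29/128 } R={ 233/1024; 117/512; 59/256; 15/64; 1/4; 1/2; 1 } — 465/2048
step 13: add R to get BRRRBBBRBRRRR; options L={ 0; 1/8; 3/16; 7/32; 29/128 } R={ 465/2048; 233/1024; 117/512; 59/256; 15/64; 1/4; 1/2; 1 } — 929/4096
step 14: add R to get BRRRBBBRBRRRRR; options L={ 0; 1/8; 3/16; 7/32; 29/128 } R={ 929/4096; 465/2048; 233/1024; 117/512; 59/256; 15/64; 1/4; 1/2; 1 } — 1857/8192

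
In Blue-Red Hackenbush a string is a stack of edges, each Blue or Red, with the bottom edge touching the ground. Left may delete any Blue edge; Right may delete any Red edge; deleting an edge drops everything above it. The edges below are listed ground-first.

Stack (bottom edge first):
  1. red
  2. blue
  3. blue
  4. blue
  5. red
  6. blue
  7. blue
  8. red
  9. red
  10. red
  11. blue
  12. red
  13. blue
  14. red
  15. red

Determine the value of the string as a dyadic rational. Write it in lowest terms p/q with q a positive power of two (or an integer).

Prefix values for red blue blue blue red blue blue red red red blue red blue red red via {L|R} + simplicity:
edge 1 of 15 (red): { — | 0 } -> -1
edge 2 of 15 (blue): { -1 | 0 } -> -1/2
edge 3 of 15 (blue): { -1; -1/2 | 0 } -> -1/4
edge 4 of 15 (blue): { -1; -1/2; -1/4 | 0 } -> -1/8
edge 5 of 15 (red): { -1; -1/2; -1/4 | -1/8; 0 } -> -3/16
edge 6 of 15 (blue): { -1; -1/2; -1/4; -3/16 | -1/8; 0 } -> -5/32
edge 7 of 15 (blue): { -1; -1/2; -1/4; -3/16; -5/32 | -1/8; 0 } -> -9/64
edge 8 of 15 (red): { -1; -1/2; -1/4; -3/16; -5/32 | -9/64; -1/8; 0 } -> -19/128
edge 9 of 15 (red): { -1; -1/2; -1/4; -3/16; -5/32 | -19/128; -9/64; -1/8; 0 } -> -39/256
edge 10 of 15 (red): { -1; -1/2; -1/4; -3/16; -5/32 | -39/256; -19/128; -9/64; -1/8; 0 } -> -79/512
edge 11 of 15 (blue): { -1; -1/2; -1/4; -3/16; -5/32; -79/512 | -39/256; -19/128; -9/64; -1/8; 0 } -> -157/1024
edge 12 of 15 (red): { -1; -1/2; -1/4; -3/16; -5/32; -79/512 | -157/1024; -39/256; -19/128; -9/64; -1/8; 0 } -> -315/2048
edge 13 of 15 (blue): { -1; -1/2; -1/4; -3/16; -5/32; -79/512; -315/2048 | -157/1024; -39/256; -19/128; -9/64; -1/8; 0 } -> -629/4096
edge 14 of 15 (red): { -1; -1/2; -1/4; -3/16; -5/32; -79/512; -315/2048 | -629/4096; -157/1024; -39/256; -19/128; -9/64; -1/8; 0 } -> -1259/8192
edge 15 of 15 (red): { -1; -1/2; -1/4; -3/16; -5/32; -79/512; -315/2048 | -1259/8192; -629/4096; -157/1024; -39/256; -19/128; -9/64; -1/8; 0 } -> -2519/16384

-2519/16384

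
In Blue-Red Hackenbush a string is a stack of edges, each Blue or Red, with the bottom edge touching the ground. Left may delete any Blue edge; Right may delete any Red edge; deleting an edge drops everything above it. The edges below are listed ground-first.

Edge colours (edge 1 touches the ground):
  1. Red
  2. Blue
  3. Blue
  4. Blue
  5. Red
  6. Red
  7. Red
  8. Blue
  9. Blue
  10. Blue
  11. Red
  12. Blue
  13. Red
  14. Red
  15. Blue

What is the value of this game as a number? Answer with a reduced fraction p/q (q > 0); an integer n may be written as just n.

-3629/16384

Build g(s[:k]) for k = 1..15, string s = Red Blue Blue Blue Red Red Red Blue Blue Blue Red Blue Red Red Blue.
step 1: add Red to get R; options L={ · } R={ 0 } — -1
step 2: add Blue to get RB; options L={ -1 } R={ 0 } — -1/2
step 3: add Blue to get RBB; options L={ -1; -1/2 } R={ 0 } — -1/4
step 4: add Blue to get RBBB; options L={ -1; -1/2; -1/4 } R={ 0 } — -1/8
step 5: add Red to get RBBBR; options L={ -1; -1/2; -1/4 } R={ -1/8; 0 } — -3/16
step 6: add Red to get RBBBRR; options L={ -1; -1/2; -1/4 } R={ -3/16; -1/8; 0 } — -7/32
step 7: add Red to get RBBBRRR; options L={ -1; -1/2; -1/4 } R={ -7/32; -3/16; -1/8; 0 } — -15/64
step 8: add Blue to get RBBBRRRB; options L={ -1; -1/2; -1/4; -15/64 } R={ -7/32; -3/16; -1/8; 0 } — -29/128
step 9: add Blue to get RBBBRRRBB; options L={ -1; -1/2; -1/4; -15/64; -29/128 } R={ -7/32; -3/16; -1/8; 0 } — -57/256
step 10: add Blue to get RBBBRRRBBB; options L={ -1; -1/2; -1/4; -15/64; -29/128; -57/256 } R={ -7/32; -3/16; -1/8; 0 } — -113/512
step 11: add Red to get RBBBRRRBBBR; options L={ -1; -1/2; -1/4; -15/64; -29/128; -57/256 } R={ -113/512; -7/32; -3/16; -1/8; 0 } — -227/1024
step 12: add Blue to get RBBBRRRBBBRB; options L={ -1; -1/2; -1/4; -15/64; -29/128; -57/256; -227/1024 } R={ -113/512; -7/32; -3/16; -1/8; 0 } — -453/2048
step 13: add Red to get RBBBRRRBBBRBR; options L={ -1; -1/2; -1/4; -15/64; -29/128; -57/256; -227/1024 } R={ -453/2048; -113/512; -7/32; -3/16; -1/8; 0 } — -907/4096
step 14: add Red to get RBBBRRRBBBRBRR; options L={ -1; -1/2; -1/4; -15/64; -29/128; -57/256; -227/1024 } R={ -907/4096; -453/2048; -113/512; -7/32; -3/16; -1/8; 0 } — -1815/8192
step 15: add Blue to get RBBBRRRBBBRBRRB; options L={ -1; -1/2; -1/4; -15/64; -29/128; -57/256; -227/1024; -1815/8192 } R={ -907/4096; -453/2048; -113/512; -7/32; -3/16; -1/8; 0 } — -3629/16384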